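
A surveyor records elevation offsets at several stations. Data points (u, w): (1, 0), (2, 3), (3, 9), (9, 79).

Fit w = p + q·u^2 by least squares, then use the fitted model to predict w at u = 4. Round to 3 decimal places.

ŵ = 15.127

With design matrix A, AᵀA = [[4, 95]; [95, 6659]] and Aᵀw = [91, 6492]ᵀ.
Eliminating q: 6659·(row 1) − 95·(row 2) gives 17611·p = 6659·91 − 95·6492 = -10771, so p = -10771/17611.
Then q = (6492 − 95·(-10771/17611))/6659 = 17323/17611.
At u = 4: ŵ = (-10771/17611)·(1) + (17323/17611)·(16) = 266397/17611.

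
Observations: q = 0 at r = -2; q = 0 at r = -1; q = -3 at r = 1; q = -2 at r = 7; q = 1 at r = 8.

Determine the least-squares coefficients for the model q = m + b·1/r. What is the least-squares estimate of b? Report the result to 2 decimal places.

b = -1.47

From the data, Σ1 = 5, Σ1/r = -13/56, Σ1/r·1/r = 7169/3136.
And Σq = -4, Σ1/r·q = -177/56.
MᵀM·[m, b]ᵀ = Mᵀq becomes [[5, -13/56]; [-13/56, 7169/3136]]·[m, b]ᵀ = [-4, -177/56]ᵀ.
Eliminating b: (7169/3136)·(row 1) − (-13/56)·(row 2) gives (8919/784)·m = (7169/3136)·(-4) − (-13/56)·(-177/56) = -30977/3136, so m = -30977/35676.
Then b = ((-177/56) − (-13/56)·(-30977/35676))/(7169/3136) = -13118/8919.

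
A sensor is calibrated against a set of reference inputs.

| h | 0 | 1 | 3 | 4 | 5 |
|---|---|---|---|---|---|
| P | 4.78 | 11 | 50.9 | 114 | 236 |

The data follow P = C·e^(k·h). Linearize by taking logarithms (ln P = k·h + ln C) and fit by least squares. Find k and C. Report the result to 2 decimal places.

k = 0.78, C = 4.91

Taking logs, ln P = k·h + ln C, so regress ln P on h.
AᵀA = [[51.0000, 13.0000]; [13.0000, 5]], rhs = [60.4514, 18.0922]ᵀ  (here Σh = 13.0000, Σ(h)² = 51.0000, Σln P = 18.0922, Σh·ln P = 60.4514).
Solving (det = 86.0000): k = 0.77975, ln C = 1.59110, so C = exp(1.59110) = 4.90917.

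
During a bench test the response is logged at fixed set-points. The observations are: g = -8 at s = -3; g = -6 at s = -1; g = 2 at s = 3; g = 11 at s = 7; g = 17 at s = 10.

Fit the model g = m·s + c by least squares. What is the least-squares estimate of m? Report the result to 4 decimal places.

With design matrix X, XᵀX = [[168, 16]; [16, 5]] and Xᵀg = [283, 16]ᵀ.
Determinant 168·5 − 16² = 584.
m = (283·5 − 16·16)/584 = 1159/584; c = (168·16 − 16·283)/584 = -230/73.

m = 1.9846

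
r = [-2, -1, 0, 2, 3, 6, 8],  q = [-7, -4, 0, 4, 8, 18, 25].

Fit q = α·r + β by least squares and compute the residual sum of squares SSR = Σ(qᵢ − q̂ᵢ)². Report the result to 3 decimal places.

SSR = 3.593

Compute the Gram sums: Σr·r = 118, Σr = 16, Σ1 = 7.
For Mᵀq: Σr·q = 358, Σq = 44.
MᵀM·[α, β]ᵀ = Mᵀq becomes [[118, 16]; [16, 7]]·[α, β]ᵀ = [358, 44]ᵀ.
Eliminating β: 7·(row 1) − 16·(row 2) gives 570·α = 7·358 − 16·44 = 1802, so α = 901/285.
Then β = (44 − 16·(901/285))/7 = -268/285.
Residuals: 5/19, 29/285, 268/285, -394/285, -31/57, -8/285, 37/57; SSR = 1024/285.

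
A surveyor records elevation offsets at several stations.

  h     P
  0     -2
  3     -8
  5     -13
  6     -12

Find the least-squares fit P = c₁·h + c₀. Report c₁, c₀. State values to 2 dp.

c₁ = -1.83, c₀ = -2.33

Normal-equation sums: Σh·h = 70, Σh = 14, Σ1 = 4.
Moment sums: Σh·P = -161, ΣP = -35.
So MᵀM·[c₁, c₀]ᵀ = MᵀP: [[70, 14]; [14, 4]]·[c₁, c₀]ᵀ = [-161, -35]ᵀ.
Eliminating c₀: 4·(row 1) − 14·(row 2) gives 84·c₁ = 4·(-161) − 14·(-35) = -154, so c₁ = -11/6.
Then c₀ = ((-35) − 14·(-11/6))/4 = -7/3.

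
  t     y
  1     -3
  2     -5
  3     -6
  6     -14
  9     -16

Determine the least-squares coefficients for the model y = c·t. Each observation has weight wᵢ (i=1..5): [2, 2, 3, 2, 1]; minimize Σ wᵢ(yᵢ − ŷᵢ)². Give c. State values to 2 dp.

c = -2.06

The normal system XᵀWX·[c]ᵀ = XᵀWy is [[190]]·[c]ᵀ = [-392]ᵀ.
Hence c = -392 / 190 ≈ -2.06316.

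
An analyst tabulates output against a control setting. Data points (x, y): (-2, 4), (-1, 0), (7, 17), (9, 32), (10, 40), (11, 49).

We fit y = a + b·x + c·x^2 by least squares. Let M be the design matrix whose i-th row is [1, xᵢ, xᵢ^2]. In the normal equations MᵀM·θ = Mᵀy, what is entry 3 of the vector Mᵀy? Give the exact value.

Entry 3 ↔ basis x^2, so (Mᵀy)_{3} = Σᵢ (x^2)·yᵢ = (4)·(4) + (1)·(0) + (49)·(17) + (81)·(32) + (100)·(40) + (121)·(49) = 13370.

13370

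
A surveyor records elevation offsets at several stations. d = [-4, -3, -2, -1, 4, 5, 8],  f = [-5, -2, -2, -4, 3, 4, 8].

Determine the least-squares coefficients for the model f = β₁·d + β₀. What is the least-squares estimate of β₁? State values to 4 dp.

Setting ∂/∂β₁ … = 0 gives: 135·β₁ + 7·β₀ = 130;  7·β₁ + 7·β₀ = 2.
Δ = 135·7 − 7² = 896.
β₁ = (130·7 − 7·2)/896 = 1; β₀ = (135·2 − 7·130)/896 = -5/7.

β₁ = 1.0000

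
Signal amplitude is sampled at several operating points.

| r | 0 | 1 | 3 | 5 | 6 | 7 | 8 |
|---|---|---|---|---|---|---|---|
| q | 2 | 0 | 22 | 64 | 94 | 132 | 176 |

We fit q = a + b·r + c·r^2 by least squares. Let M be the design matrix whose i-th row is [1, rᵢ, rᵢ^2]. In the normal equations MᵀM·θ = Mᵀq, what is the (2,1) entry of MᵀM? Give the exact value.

Row 2 ↔ basis r, column 1 ↔ basis 1, so (MᵀM)_{2,1} = Σᵢ r = (0)·(1) + (1)·(1) + (3)·(1) + (5)·(1) + (6)·(1) + (7)·(1) + (8)·(1) = 30.

30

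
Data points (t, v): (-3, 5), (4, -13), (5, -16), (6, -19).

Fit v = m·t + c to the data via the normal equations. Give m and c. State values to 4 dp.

m = -2.6400, c = -2.8300

Setting ∂/∂m … = 0 gives: 86·m + 12·c = -261;  12·m + 4·c = -43.
(Σt·t = 86, Σt = 12, Σ1 = 4, Σt·v = -261, Σv = -43.)
Δ = 86·4 − 12² = 200.
m = ((-261)·4 − 12·(-43))/200 = -66/25; c = (86·(-43) − 12·(-261))/200 = -283/100.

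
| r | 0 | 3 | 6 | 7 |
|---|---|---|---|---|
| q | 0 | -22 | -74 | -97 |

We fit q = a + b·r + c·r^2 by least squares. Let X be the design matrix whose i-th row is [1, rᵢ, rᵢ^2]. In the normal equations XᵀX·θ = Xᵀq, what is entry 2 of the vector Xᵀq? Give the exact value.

-1189

Entry 2 ↔ basis r, so (Xᵀq)_{2} = Σᵢ (r)·qᵢ = (0)·(0) + (3)·(-22) + (6)·(-74) + (7)·(-97) = -1189.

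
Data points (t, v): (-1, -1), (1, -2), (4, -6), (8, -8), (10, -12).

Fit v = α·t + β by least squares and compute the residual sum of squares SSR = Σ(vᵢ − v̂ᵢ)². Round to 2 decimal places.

Entries of MᵀM: Σt·t = 182, Σt = 22, Σ1 = 5.
Right-hand side: Σt·v = -209, Σv = -29.
Δ = 182·5 − 22² = 426.
α = ((-209)·5 − 22·(-29))/426 = -407/426; β = (182·(-29) − 22·(-209))/426 = -340/213.
Residuals: -51/142, 235/426, -124/213, 88/71, -181/213; SSR = 1291/426.

SSR = 3.03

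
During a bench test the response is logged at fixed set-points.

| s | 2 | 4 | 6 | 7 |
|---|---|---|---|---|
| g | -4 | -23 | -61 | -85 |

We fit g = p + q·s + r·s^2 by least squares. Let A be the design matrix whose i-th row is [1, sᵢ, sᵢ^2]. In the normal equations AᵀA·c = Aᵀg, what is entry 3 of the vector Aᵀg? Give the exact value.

Entry 3 ↔ basis s^2, so (Aᵀg)_{3} = Σᵢ (s^2)·gᵢ = (4)·(-4) + (16)·(-23) + (36)·(-61) + (49)·(-85) = -6745.

-6745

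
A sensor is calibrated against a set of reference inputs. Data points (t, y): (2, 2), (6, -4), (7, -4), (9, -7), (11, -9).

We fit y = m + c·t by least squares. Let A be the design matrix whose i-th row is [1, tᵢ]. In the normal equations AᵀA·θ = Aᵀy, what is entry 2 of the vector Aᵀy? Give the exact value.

Entry 2 ↔ basis t, so (Aᵀy)_{2} = Σᵢ (t)·yᵢ = (2)·(2) + (6)·(-4) + (7)·(-4) + (9)·(-7) + (11)·(-9) = -210.

-210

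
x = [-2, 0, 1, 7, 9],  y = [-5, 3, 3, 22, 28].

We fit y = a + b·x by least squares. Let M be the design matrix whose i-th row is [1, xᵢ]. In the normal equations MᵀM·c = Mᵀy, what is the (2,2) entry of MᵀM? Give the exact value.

135

Row 2 ↔ basis x, column 2 ↔ basis x, so (MᵀM)_{2,2} = Σᵢ (x)·(x) = (-2)·(-2) + (0)·(0) + (1)·(1) + (7)·(7) + (9)·(9) = 135.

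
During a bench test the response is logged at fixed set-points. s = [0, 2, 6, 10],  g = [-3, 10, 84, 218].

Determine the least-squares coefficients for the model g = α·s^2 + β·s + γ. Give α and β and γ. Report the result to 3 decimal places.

Sums needed: Σs^2·s^2 = 11312, Σs^2·s = 1224, Σs^2 = 140, Σs·s = 140, Σs = 18, Σ1 = 4.
And Σs^2·g = 24864, Σs·g = 2704, Σg = 309.
Normal equations: [[11312, 1224, 140]; [1224, 140, 18]; [140, 18, 4]]·[α, β, γ]ᵀ = [24864, 2704, 309]ᵀ.
Inverting the 3×3 Gram matrix, [α, β, γ]ᵀ = [1521/796, 602/199, -645/199]ᵀ.

α = 1.911, β = 3.025, γ = -3.241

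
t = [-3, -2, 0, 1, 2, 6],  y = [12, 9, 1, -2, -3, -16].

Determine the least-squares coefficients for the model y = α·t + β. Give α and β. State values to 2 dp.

α = -3.09, β = 2.23

From the data, Σt·t = 54, Σt = 4, Σ1 = 6.
Moment sums: Σt·y = -158, Σy = 1.
Normal equations: [[54, 4]; [4, 6]]·[α, β]ᵀ = [-158, 1]ᵀ.
Δ = 54·6 − 4² = 308.
α = ((-158)·6 − 4·1)/308 = -34/11; β = (54·1 − 4·(-158))/308 = 49/22.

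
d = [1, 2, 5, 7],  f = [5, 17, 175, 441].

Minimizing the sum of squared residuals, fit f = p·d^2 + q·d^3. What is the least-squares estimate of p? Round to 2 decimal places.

p = 2.08

Compute the Gram sums: Σd^2·d^2 = 3043, Σd^2·d^3 = 19965, Σd^3·d^3 = 133339.
For Mᵀf: Σd^2·f = 26057, Σd^3·f = 173279.
MᵀM·[p, q]ᵀ = Mᵀf becomes [[3043, 19965]; [19965, 133339]]·[p, q]ᵀ = [26057, 173279]ᵀ.
Eliminating q: 133339·(row 1) − 19965·(row 2) gives 7149352·p = 133339·26057 − 19965·173279 = 14899088, so p = 1862386/893669.
Then q = (173279 − 19965·(1862386/893669))/133339 = 882499/893669.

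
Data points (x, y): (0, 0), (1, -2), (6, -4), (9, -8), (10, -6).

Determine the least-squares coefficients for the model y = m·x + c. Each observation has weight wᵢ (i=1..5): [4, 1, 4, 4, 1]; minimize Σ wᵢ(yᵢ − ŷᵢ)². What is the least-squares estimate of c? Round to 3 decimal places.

The normal equations are: 569·m + 71·c = -446;  71·m + 14·c = -56.
(Σwᵢ·x·x = 569, Σwᵢ·x = 71, Σwᵢ·1 = 14, Σwᵢ·x·y = -446, Σwᵢ·y = -56.)
Eliminating c: 14·(row 1) − 71·(row 2) gives 2925·m = 14·(-446) − 71·(-56) = -2268, so m = -252/325.
Then c = ((-56) − 71·(-252/325))/14 = -22/325.

c = -0.068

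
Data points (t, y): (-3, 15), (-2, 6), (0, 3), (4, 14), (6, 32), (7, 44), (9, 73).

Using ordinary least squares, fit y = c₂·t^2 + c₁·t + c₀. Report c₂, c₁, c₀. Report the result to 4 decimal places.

c₂ = 0.9782, c₁ = -0.9169, c₀ = 2.2155

Forming AᵀA = [[10611, 1317, 195]; [1317, 195, 21]; [195, 21, 7]] and Aᵀy = [9604, 1156, 187]ᵀ gives AᵀA·[c₂, c₁, c₀]ᵀ = Aᵀy.
Inverting the 3×3 Gram matrix, [c₂, c₁, c₀]ᵀ = [10541/10776, -9881/10776, 3979/1796]ᵀ.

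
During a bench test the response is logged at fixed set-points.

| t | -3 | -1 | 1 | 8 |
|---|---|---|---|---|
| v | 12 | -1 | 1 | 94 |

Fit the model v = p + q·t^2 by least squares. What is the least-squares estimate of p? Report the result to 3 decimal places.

With design matrix M, MᵀM = [[4, 75]; [75, 4179]] and Mᵀv = [106, 6124]ᵀ.
det = 4·4179 − 75² = 11091.
p = (106·4179 − 75·6124)/11091 = -5442/3697; q = (4·6124 − 75·106)/11091 = 16546/11091.

p = -1.472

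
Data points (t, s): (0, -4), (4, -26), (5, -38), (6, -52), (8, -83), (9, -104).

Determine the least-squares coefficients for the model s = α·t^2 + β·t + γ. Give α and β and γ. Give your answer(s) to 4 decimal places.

Sums needed: Σt^2·t^2 = 12834, Σt^2·t = 1646, Σt^2 = 222, Σt·t = 222, Σt = 32, Σ1 = 6.
For Aᵀs: Σt^2·s = -16974, Σt·s = -2206, Σs = -307.
Normal equations: [[12834, 1646, 222]; [1646, 222, 32]; [222, 32, 6]]·[α, β, γ]ᵀ = [-16974, -2206, -307]ᵀ.
Row-reducing yields α = -71/66, β = -215/154, γ = -905/231.

α = -1.0758, β = -1.3961, γ = -3.9177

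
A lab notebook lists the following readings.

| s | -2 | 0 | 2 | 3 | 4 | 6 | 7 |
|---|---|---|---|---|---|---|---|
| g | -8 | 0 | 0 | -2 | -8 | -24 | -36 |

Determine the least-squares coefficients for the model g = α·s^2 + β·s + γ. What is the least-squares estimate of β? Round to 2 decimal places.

Normal-equation sums: Σs^2·s^2 = 4066, Σs^2·s = 650, Σs^2 = 118, Σs·s = 118, Σs = 20, Σ1 = 7.
And Σs^2·g = -2806, Σs·g = -418, Σg = -78.
So AᵀA·[α, β, γ]ᵀ = Aᵀg: [[4066, 650, 118]; [650, 118, 20]; [118, 20, 7]]·[α, β, γ]ᵀ = [-2806, -418, -78]ᵀ.
Row-reducing yields α = -2887/2772, β = 5953/2772, γ = 5/18.

β = 2.15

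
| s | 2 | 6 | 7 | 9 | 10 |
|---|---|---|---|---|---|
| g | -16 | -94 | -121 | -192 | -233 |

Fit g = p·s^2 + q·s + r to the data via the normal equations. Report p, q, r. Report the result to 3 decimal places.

Entries of AᵀA: Σs^2·s^2 = 20274, Σs^2·s = 2296, Σs^2 = 270, Σs·s = 270, Σs = 34, Σ1 = 5.
Moment sums: Σs^2·g = -48229, Σs·g = -5501, Σg = -656.
AᵀA·[p, q, r]ᵀ = Aᵀg becomes [[20274, 2296, 270]; [2296, 270, 34]; [270, 34, 5]]·[p, q, r]ᵀ = [-48229, -5501, -656]ᵀ.
Solving the 3×3 system (Gaussian elimination) gives p = -45855/23318, q = -81497/23318, r = -14486/11659.

p = -1.967, q = -3.495, r = -1.242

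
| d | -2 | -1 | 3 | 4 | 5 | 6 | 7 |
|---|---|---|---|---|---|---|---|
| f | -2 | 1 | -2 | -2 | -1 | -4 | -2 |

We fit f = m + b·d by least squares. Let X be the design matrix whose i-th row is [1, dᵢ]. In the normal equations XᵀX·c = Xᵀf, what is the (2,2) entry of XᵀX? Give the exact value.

Row 2 ↔ basis d, column 2 ↔ basis d, so (XᵀX)_{2,2} = Σᵢ (d)·(d) = (-2)·(-2) + (-1)·(-1) + (3)·(3) + (4)·(4) + (5)·(5) + (6)·(6) + (7)·(7) = 140.

140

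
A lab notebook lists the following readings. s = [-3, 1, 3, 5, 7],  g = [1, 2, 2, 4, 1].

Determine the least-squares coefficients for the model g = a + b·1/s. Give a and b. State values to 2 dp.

a = 1.83, b = 0.64

The normal system XᵀX·[a, b]ᵀ = Xᵀg is [[5, 47/35]; [47/35, 14141/11025]]·[a, b]ᵀ = [10, 344/105]ᵀ.
Determinant 5·(14141/11025) − (47/35)² = 50824/11025.
a = (10·(14141/11025) − (47/35)·(344/105))/(50824/11025) = 46453/25412; b = (5·(344/105) − (47/35)·10)/(50824/11025) = 16275/25412.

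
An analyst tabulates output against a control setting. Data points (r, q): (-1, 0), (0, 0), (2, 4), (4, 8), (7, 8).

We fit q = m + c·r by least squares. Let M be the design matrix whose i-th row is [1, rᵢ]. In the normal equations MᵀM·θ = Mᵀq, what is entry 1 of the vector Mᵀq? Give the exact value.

20

Entry 1 ↔ basis 1, so (Mᵀq)_{1} = Σᵢ qᵢ = (1)·(0) + (1)·(0) + (1)·(4) + (1)·(8) + (1)·(8) = 20.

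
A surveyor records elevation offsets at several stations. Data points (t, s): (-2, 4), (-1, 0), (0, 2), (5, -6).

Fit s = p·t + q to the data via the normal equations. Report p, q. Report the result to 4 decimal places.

Entries of MᵀM: Σt·t = 30, Σt = 2, Σ1 = 4.
For Mᵀs: Σt·s = -38, Σs = 0.
MᵀM·[p, q]ᵀ = Mᵀs becomes [[30, 2]; [2, 4]]·[p, q]ᵀ = [-38, 0]ᵀ.
Δ = 30·4 − 2² = 116.
p = ((-38)·4 − 2·0)/116 = -38/29; q = (30·0 − 2·(-38))/116 = 19/29.

p = -1.3103, q = 0.6552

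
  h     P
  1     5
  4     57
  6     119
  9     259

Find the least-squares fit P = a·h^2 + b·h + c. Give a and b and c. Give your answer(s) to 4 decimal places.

The normal system XᵀX·[a, b, c]ᵀ = XᵀP is [[8114, 1010, 134]; [1010, 134, 20]; [134, 20, 4]]·[a, b, c]ᵀ = [26180, 3278, 440]ᵀ.
Inverting the 3×3 Gram matrix, [a, b, c]ᵀ = [44/15, 121/51, -11/85]ᵀ.

a = 2.9333, b = 2.3725, c = -0.1294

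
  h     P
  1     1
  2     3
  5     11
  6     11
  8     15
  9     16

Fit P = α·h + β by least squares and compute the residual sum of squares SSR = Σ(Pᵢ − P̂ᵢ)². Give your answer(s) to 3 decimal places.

SSR = 4.492

Normal-equation sums: Σh·h = 211, Σh = 31, Σ1 = 6.
Right-hand side: Σh·P = 392, ΣP = 57.
So XᵀX·[α, β]ᵀ = XᵀP: [[211, 31]; [31, 6]]·[α, β]ᵀ = [392, 57]ᵀ.
Eliminating β: 6·(row 1) − 31·(row 2) gives 305·α = 6·392 − 31·57 = 585, so α = 117/61.
Then β = (57 − 31·(117/61))/6 = -25/61.
Residuals: -31/61, -26/61, 111/61, -6/61, 4/61, -52/61; SSR = 274/61.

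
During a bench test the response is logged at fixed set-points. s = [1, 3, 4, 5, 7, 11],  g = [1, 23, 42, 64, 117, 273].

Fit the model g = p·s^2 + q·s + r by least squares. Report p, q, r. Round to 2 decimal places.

p = 1.94, q = 3.95, r = -5.17

Forming AᵀA = [[18005, 1891, 221]; [1891, 221, 31]; [221, 31, 6]] and Aᵀg = [41246, 4380, 520]ᵀ gives AᵀA·[p, q, r]ᵀ = Aᵀg.
Solving the 3×3 system (Gaussian elimination) gives p = 45229/23316, q = 3173/804, r = -10053/1943.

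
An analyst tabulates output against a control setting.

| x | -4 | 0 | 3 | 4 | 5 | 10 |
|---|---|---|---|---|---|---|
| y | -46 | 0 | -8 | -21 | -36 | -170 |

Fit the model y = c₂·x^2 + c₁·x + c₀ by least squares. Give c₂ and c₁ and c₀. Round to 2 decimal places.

c₂ = -2.02, c₁ = 3.19, c₀ = -0.63

MᵀM·[c₂, c₁, c₀]ᵀ = Mᵀy reads: 11218·c₂ + 1152·c₁ + 166·c₀ = -19044;  1152·c₂ + 166·c₁ + 18·c₀ = -1804;  166·c₂ + 18·c₁ + 6·c₀ = -281.
(Σx^2·x^2 = 11218, Σx^2·x = 1152, Σx^2 = 166, Σx·x = 166, Σx = 18, Σ1 = 6, Σx^2·y = -19044, Σx·y = -1804, Σy = -281.)
Inverting the 3×3 Gram matrix, [c₂, c₁, c₀]ᵀ = [-950563/471482, 1505125/471482, -27049/42862]ᵀ.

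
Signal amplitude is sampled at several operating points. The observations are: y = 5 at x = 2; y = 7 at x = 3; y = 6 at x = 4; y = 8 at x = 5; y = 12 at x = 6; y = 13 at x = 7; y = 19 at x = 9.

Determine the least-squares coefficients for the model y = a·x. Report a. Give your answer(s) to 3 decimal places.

a = 1.950

Sums needed: Σx·x = 220.
And Σx·y = 429.
AᵀA·[a]ᵀ = Aᵀy becomes [[220]]·[a]ᵀ = [429]ᵀ.
a = 429/220 = 1.95.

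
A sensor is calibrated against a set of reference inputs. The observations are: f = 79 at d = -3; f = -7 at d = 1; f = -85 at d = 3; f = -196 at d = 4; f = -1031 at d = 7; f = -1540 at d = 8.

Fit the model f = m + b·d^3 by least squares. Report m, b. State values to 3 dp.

m = -3.345, b = -3.000

Sums needed: Σ1 = 6, Σd^3 = 920, Σd^3·d^3 = 385348.
Moment sums: Σf = -2780, Σd^3·f = -1159092.
AᵀA·[m, b]ᵀ = Aᵀf becomes [[6, 920]; [920, 385348]]·[m, b]ᵀ = [-2780, -1159092]ᵀ.
Δ = 6·385348 − 920² = 1465688.
m = ((-2780)·385348 − 920·(-1159092))/1465688 = -87550/26173; b = (6·(-1159092) − 920·(-2780))/1465688 = -78517/26173.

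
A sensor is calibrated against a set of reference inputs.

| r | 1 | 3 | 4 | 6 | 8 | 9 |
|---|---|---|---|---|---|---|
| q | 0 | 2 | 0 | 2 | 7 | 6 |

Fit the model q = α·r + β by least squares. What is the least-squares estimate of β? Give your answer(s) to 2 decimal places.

β = -1.60

Compute the Gram sums: Σr·r = 207, Σr = 31, Σ1 = 6.
And Σr·q = 128, Σq = 17.
XᵀX·[α, β]ᵀ = Xᵀq becomes [[207, 31]; [31, 6]]·[α, β]ᵀ = [128, 17]ᵀ.
Determinant 207·6 − 31² = 281.
α = (128·6 − 31·17)/281 = 241/281; β = (207·17 − 31·128)/281 = -449/281.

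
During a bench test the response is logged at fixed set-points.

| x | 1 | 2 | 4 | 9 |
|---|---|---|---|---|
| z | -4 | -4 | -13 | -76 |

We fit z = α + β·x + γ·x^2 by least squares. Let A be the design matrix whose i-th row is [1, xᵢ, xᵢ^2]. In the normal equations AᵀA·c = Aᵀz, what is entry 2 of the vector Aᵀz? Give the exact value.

-748

Entry 2 ↔ basis x, so (Aᵀz)_{2} = Σᵢ (x)·zᵢ = (1)·(-4) + (2)·(-4) + (4)·(-13) + (9)·(-76) = -748.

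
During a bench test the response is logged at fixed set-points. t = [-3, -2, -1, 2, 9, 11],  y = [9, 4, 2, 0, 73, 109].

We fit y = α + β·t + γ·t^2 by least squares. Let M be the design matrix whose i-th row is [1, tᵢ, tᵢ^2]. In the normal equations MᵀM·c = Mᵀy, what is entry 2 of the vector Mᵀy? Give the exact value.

1819

Entry 2 ↔ basis t, so (Mᵀy)_{2} = Σᵢ (t)·yᵢ = (-3)·(9) + (-2)·(4) + (-1)·(2) + (2)·(0) + (9)·(73) + (11)·(109) = 1819.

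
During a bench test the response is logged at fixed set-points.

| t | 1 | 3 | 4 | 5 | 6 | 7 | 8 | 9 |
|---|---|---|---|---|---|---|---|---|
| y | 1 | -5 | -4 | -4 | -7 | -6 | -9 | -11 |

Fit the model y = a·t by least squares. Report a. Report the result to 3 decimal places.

a = -1.085

Entries of XᵀX: Σt·t = 281.
Right-hand side: Σt·y = -305.
Normal equations: [[281]]·[a]ᵀ = [-305]ᵀ.
a = (-305)/281 = -1.08541.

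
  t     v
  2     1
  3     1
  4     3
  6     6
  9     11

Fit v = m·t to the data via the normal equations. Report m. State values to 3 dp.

m = 1.041

Entries of MᵀM: Σt·t = 146.
And Σt·v = 152.
Normal equations: [[146]]·[m]ᵀ = [152]ᵀ.
Hence m = 152 / 146 ≈ 1.0411.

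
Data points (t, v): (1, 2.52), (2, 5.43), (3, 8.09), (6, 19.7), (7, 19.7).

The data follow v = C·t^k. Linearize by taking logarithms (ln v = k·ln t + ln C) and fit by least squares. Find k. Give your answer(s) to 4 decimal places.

Let Y = ln v. Fitting Y = k·ln t + ln C by least squares:
Over the data: Σln t = 5.5294, Σ(ln t)² = 8.6844, Σln v = 10.6681, Σln t·ln v = 14.6101.
Normal system: [[8.6844, 5.5294]; [5.5294, 5]]·[k, ln C]ᵀ = [14.6101, 10.6681]ᵀ.
Solving (det = 12.8473): k = 1.09458, ln C = 0.92314.

k = 1.0946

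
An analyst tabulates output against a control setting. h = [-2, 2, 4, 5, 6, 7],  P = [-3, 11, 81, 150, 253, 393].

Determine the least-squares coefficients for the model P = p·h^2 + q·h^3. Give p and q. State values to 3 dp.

The normal system MᵀM·[p, q]ᵀ = MᵀP is [[4610, 28732]; [28732, 184154]]·[p, q]ᵀ = [33443, 213493]ᵀ.
Eliminating q: 184154·(row 1) − 28732·(row 2) gives 23422116·p = 184154·33443 − 28732·213493 = 24581346, so p = 4096891/3903686.
Then q = (213493 − 28732·(4096891/3903686))/184154 = 3886409/3903686.

p = 1.049, q = 0.996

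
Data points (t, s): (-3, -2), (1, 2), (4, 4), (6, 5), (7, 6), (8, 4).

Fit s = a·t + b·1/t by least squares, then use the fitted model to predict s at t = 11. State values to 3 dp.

ŝ = 7.638

Compute the Gram sums: Σt·t = 175, Σt·1/t = 6, Σ1/t·1/t = 34925/28224.
Right-hand side: Σt·s = 128, Σ1/t·s = 41/7.
MᵀM·[a, b]ᵀ = Mᵀs becomes [[175, 6]; [6, 34925/28224]]·[a, b]ᵀ = [128, 41/7]ᵀ.
det = 175·(34925/28224) − 6² = 727973/4032.
a = (128·(34925/28224) − 6·(41/7))/(727973/4032) = 3478528/5095811; b = (175·(41/7) − 6·128)/(727973/4032) = 1036224/727973.
At t = 11: ŝ = (3478528/5095811)·(11) + (1036224/727973)·(1/11) = 428155456/56053921.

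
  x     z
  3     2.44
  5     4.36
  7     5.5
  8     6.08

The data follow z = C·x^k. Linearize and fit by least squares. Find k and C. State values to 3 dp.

With ln zᵢ as the transformed response and ln xᵢ as the regressor:
XᵀX = [[11.9079, 6.7334]; [6.7334, 4]], rhs = [10.4205, 5.8742]ᵀ  (here Σln x = 6.7334, Σ(ln x)² = 11.9079, Σln z = 5.8742, Σln x·ln z = 10.4205).
Δ = 11.9079·4 − (6.7334)² = 2.2928; k = (10.4205·4 − 6.7334·5.8742)/2.2928 = 0.92833, ln C = (11.9079·5.8742 − 6.7334·10.4205)/2.2928 = -0.09415, so C = exp(-0.09415) = 0.91015.

k = 0.928, C = 0.910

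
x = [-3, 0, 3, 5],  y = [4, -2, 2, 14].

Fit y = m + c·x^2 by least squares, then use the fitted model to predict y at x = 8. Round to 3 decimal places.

ŷ = 39.016

Sums needed: Σ1 = 4, Σx^2 = 43, Σx^2·x^2 = 787.
And Σy = 18, Σx^2·y = 404.
AᵀA·[m, c]ᵀ = Aᵀy becomes [[4, 43]; [43, 787]]·[m, c]ᵀ = [18, 404]ᵀ.
det = 4·787 − 43² = 1299.
m = (18·787 − 43·404)/1299 = -3206/1299; c = (4·404 − 43·18)/1299 = 842/1299.
At x = 8: ŷ = (-3206/1299)·(1) + (842/1299)·(64) = 16894/433.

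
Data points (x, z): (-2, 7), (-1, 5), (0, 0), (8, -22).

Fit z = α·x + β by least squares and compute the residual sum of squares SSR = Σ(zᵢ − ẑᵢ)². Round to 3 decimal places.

SSR = 2.223

Compute the Gram sums: Σx·x = 69, Σx = 5, Σ1 = 4.
And Σx·z = -195, Σz = -10.
So MᵀM·[α, β]ᵀ = Mᵀz: [[69, 5]; [5, 4]]·[α, β]ᵀ = [-195, -10]ᵀ.
Eliminating β: 4·(row 1) − 5·(row 2) gives 251·α = 4·(-195) − 5·(-10) = -730, so α = -730/251.
Then β = ((-10) − 5·(-730/251))/4 = 285/251.
Residuals: 12/251, 240/251, -285/251, 33/251; SSR = 558/251.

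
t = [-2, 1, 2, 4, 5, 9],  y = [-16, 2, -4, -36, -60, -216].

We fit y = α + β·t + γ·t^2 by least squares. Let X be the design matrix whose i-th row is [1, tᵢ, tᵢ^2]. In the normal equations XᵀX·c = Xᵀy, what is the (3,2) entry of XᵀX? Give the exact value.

Row 3 ↔ basis t^2, column 2 ↔ basis t, so (XᵀX)_{3,2} = Σᵢ (t^2)·(t) = (4)·(-2) + (1)·(1) + (4)·(2) + (16)·(4) + (25)·(5) + (81)·(9) = 919.

919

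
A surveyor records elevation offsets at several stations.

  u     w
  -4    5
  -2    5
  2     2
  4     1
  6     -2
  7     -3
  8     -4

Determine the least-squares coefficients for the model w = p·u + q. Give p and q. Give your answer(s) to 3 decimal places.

AᵀA·[p, q]ᵀ = Aᵀw reads: 189·p + 21·q = -87;  21·p + 7·q = 4.
(Σu·u = 189, Σu = 21, Σ1 = 7, Σu·w = -87, Σw = 4.)
det = 189·7 − 21² = 882.
p = ((-87)·7 − 21·4)/882 = -11/14; q = (189·4 − 21·(-87))/882 = 41/14.

p = -0.786, q = 2.929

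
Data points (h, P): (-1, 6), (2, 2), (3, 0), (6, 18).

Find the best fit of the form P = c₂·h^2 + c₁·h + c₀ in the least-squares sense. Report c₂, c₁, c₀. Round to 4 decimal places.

AᵀA·[c₂, c₁, c₀]ᵀ = AᵀP reads: 1394·c₂ + 250·c₁ + 50·c₀ = 662;  250·c₂ + 50·c₁ + 10·c₀ = 106;  50·c₂ + 10·c₁ + 4·c₀ = 26.
(Σh^2·h^2 = 1394, Σh^2·h = 250, Σh^2 = 50, Σh·h = 50, Σh = 10, Σ1 = 4, Σh^2·P = 662, Σh·P = 106, ΣP = 26.)
Solving the 3×3 system (Gaussian elimination) gives c₂ = 11/12, c₁ = -883/300, c₀ = 12/5.

c₂ = 0.9167, c₁ = -2.9433, c₀ = 2.4000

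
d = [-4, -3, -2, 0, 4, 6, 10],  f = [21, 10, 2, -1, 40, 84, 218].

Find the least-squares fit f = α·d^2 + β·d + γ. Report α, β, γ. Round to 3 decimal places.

α = 1.951, β = 2.374, γ = -0.761

Setting ∂/∂α … = 0 gives: 11905·α + 1181·β + 181·γ = 25898;  1181·α + 181·β + 11·γ = 2726;  181·α + 11·β + 7·γ = 374.
(Σd^2·d^2 = 11905, Σd^2·d = 1181, Σd^2 = 181, Σd·d = 181, Σd = 11, Σ1 = 7, Σd^2·f = 25898, Σd·f = 2726, Σf = 374.)
Inverting the 3×3 Gram matrix, [α, β, γ]ᵀ = [61628/31581, 74980/31581, -24022/31581]ᵀ.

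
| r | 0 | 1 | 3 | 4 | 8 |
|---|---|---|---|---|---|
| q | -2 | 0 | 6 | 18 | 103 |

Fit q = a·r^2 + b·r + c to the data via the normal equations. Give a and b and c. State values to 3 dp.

a = 2.071, b = -3.618, c = -0.697

The normal equations are: 4434·a + 604·b + 90·c = 6934;  604·a + 90·b + 16·c = 914;  90·a + 16·b + 5·c = 125.
(Σr^2·r^2 = 4434, Σr^2·r = 604, Σr^2 = 90, Σr·r = 90, Σr = 16, Σ1 = 5, Σr^2·q = 6934, Σr·q = 914, Σq = 125.)
Solving the 3×3 system (Gaussian elimination) gives a = 24144/11659, b = -42185/11659, c = -8125/11659.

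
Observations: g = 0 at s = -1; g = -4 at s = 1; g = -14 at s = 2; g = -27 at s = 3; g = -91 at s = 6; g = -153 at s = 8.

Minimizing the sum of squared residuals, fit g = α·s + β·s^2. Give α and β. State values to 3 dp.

MᵀM·[α, β]ᵀ = Mᵀg reads: 115·α + 763·β = -1883;  763·α + 5491·β = -13371.
Eliminating β: 5491·(row 1) − 763·(row 2) gives 49296·α = 5491·(-1883) − 763·(-13371) = -137480, so α = -17185/6162.
Then β = ((-13371) − 763·(-17185/6162))/5491 = -12617/6162.

α = -2.789, β = -2.048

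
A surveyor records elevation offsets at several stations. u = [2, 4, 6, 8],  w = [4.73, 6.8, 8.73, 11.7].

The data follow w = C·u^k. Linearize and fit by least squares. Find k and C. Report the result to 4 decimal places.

Taking logs, ln w = k·ln u + ln C, so regress ln w on ln u.
Σln u = 5.9506, Σ(ln u)² = 9.9367, Σln w = 8.0972, Σln u·ln w = 12.7314.
Equations: 9.9367·k + 5.9506·ln C = 12.7314;  5.9506·k + 4·ln C = 8.0972.
Δ = 9.9367·4 − (5.9506)² = 4.3368; k = (12.7314·4 − 5.9506·8.0972)/4.3368 = 0.63228, ln C = (9.9367·8.0972 − 5.9506·12.7314)/4.3368 = 1.08368, so C = exp(1.08368) = 2.95554.

k = 0.6323, C = 2.9555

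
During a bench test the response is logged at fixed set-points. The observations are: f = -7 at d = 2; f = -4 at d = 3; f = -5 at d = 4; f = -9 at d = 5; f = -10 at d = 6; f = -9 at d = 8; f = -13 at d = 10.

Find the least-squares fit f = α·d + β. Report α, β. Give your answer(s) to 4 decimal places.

Entries of XᵀX: Σd·d = 254, Σd = 38, Σ1 = 7.
Right-hand side: Σd·f = -353, Σf = -57.
Eliminating β: 7·(row 1) − 38·(row 2) gives 334·α = 7·(-353) − 38·(-57) = -305, so α = -305/334.
Then β = ((-57) − 38·(-305/334))/7 = -532/167.

α = -0.9132, β = -3.1856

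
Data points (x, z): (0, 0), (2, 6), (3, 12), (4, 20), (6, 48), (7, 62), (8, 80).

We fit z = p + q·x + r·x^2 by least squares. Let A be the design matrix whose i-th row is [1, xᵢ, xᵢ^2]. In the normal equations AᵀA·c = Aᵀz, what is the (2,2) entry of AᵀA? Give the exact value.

178

Row 2 ↔ basis x, column 2 ↔ basis x, so (AᵀA)_{2,2} = Σᵢ (x)·(x) = (0)·(0) + (2)·(2) + (3)·(3) + (4)·(4) + (6)·(6) + (7)·(7) + (8)·(8) = 178.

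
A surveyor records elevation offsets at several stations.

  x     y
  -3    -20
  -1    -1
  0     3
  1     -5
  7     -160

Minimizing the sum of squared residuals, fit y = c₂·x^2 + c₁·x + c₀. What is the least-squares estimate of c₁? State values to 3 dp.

c₁ = -1.981

With design matrix A, AᵀA = [[2484, 316, 60]; [316, 60, 4]; [60, 4, 5]] and Aᵀy = [-8026, -1064, -183]ᵀ.
Solving the 3×3 system (Gaussian elimination) gives c₂ = -53267/17732, c₁ = -35129/17732, c₀ = 4579/4433.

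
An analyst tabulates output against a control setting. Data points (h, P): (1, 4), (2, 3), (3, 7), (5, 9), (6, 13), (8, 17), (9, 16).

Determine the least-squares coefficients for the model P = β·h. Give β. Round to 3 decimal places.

Setting ∂/∂β … = 0 gives: 220·β = 434.
(Σh·h = 220, Σh·P = 434.)
Hence β = 434 / 220 ≈ 1.97273.

β = 1.973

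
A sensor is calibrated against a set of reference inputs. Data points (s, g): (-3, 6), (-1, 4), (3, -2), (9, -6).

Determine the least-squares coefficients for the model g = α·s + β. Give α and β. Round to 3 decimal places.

AᵀA·[α, β]ᵀ = Aᵀg reads: 100·α + 8·β = -82;  8·α + 4·β = 2.
Δ = 100·4 − 8² = 336.
α = ((-82)·4 − 8·2)/336 = -43/42; β = (100·2 − 8·(-82))/336 = 107/42.

α = -1.024, β = 2.548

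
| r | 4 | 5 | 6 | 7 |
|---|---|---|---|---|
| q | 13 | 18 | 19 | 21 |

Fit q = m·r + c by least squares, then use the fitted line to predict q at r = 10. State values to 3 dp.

Setting ∂/∂m … = 0 gives: 126·m + 22·c = 403;  22·m + 4·c = 71.
(Σr·r = 126, Σr = 22, Σ1 = 4, Σr·q = 403, Σq = 71.)
det = 126·4 − 22² = 20.
m = (403·4 − 22·71)/20 = 5/2; c = (126·71 − 22·403)/20 = 4.
At r = 10: q̂ = (5/2)·(10) + (4)·(1) = 29.

q̂ = 29.000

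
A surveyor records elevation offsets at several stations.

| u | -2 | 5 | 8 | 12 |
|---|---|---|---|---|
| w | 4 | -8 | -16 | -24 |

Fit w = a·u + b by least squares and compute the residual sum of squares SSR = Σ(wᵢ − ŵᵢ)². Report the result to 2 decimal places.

SSR = 2.98

The normal system XᵀX·[a, b]ᵀ = Xᵀw is [[237, 23]; [23, 4]]·[a, b]ᵀ = [-464, -44]ᵀ.
Eliminating b: 4·(row 1) − 23·(row 2) gives 419·a = 4·(-464) − 23·(-44) = -844, so a = -844/419.
Then b = ((-44) − 23·(-844/419))/4 = 244/419.
Residuals: -256/419, 624/419, -196/419, -172/419; SSR = 1248/419.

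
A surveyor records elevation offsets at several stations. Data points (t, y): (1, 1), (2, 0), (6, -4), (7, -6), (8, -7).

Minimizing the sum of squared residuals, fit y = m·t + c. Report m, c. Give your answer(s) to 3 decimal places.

The normal system XᵀX·[m, c]ᵀ = Xᵀy is [[154, 24]; [24, 5]]·[m, c]ᵀ = [-121, -16]ᵀ.
Eliminating c: 5·(row 1) − 24·(row 2) gives 194·m = 5·(-121) − 24·(-16) = -221, so m = -221/194.
Then c = ((-16) − 24·(-221/194))/5 = 220/97.

m = -1.139, c = 2.268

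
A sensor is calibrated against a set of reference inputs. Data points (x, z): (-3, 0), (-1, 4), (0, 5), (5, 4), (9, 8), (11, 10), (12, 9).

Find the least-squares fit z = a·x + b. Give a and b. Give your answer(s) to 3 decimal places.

Entries of AᵀA: Σx·x = 381, Σx = 33, Σ1 = 7.
Right-hand side: Σx·z = 306, Σz = 40.
So AᵀA·[a, b]ᵀ = Aᵀz: [[381, 33]; [33, 7]]·[a, b]ᵀ = [306, 40]ᵀ.
det = 381·7 − 33² = 1578.
a = (306·7 − 33·40)/1578 = 137/263; b = (381·40 − 33·306)/1578 = 857/263.

a = 0.521, b = 3.259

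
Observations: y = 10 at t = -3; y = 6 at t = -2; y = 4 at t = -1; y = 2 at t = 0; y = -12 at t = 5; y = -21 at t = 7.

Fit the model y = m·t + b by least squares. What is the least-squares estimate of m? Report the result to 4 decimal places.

m = -2.9512

From the data, Σt·t = 88, Σt = 6, Σ1 = 6.
For Mᵀy: Σt·y = -253, Σy = -11.
So MᵀM·[m, b]ᵀ = Mᵀy: [[88, 6]; [6, 6]]·[m, b]ᵀ = [-253, -11]ᵀ.
Eliminating b: 6·(row 1) − 6·(row 2) gives 492·m = 6·(-253) − 6·(-11) = -1452, so m = -121/41.
Then b = ((-11) − 6·(-121/41))/6 = 275/246.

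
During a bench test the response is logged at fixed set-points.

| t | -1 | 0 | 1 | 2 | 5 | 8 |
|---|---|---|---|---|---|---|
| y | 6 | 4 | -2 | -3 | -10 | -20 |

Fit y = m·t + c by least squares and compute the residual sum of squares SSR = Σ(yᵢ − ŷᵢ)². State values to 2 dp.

Entries of MᵀM: Σt·t = 95, Σt = 15, Σ1 = 6.
Moment sums: Σt·y = -224, Σy = -25.
Eliminating c: 6·(row 1) − 15·(row 2) gives 345·m = 6·(-224) − 15·(-25) = -969, so m = -323/115.
Then c = ((-25) − 15·(-323/115))/6 = 197/69.
Residuals: 116/345, 79/69, -706/345, -82/345, 82/69, -133/345; SSR = 2494/345.

SSR = 7.23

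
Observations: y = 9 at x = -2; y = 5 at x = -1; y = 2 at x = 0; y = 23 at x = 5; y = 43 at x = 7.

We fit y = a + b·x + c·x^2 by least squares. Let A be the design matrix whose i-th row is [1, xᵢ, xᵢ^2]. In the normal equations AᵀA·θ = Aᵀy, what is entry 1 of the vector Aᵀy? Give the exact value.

82

Entry 1 ↔ basis 1, so (Aᵀy)_{1} = Σᵢ yᵢ = (1)·(9) + (1)·(5) + (1)·(2) + (1)·(23) + (1)·(43) = 82.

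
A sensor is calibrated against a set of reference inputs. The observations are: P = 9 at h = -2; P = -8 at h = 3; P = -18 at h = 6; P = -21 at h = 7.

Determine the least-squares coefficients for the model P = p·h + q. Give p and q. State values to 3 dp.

The normal equations are: 98·p + 14·q = -297;  14·p + 4·q = -38.
Δ = 98·4 − 14² = 196.
p = ((-297)·4 − 14·(-38))/196 = -164/49; q = (98·(-38) − 14·(-297))/196 = 31/14.

p = -3.347, q = 2.214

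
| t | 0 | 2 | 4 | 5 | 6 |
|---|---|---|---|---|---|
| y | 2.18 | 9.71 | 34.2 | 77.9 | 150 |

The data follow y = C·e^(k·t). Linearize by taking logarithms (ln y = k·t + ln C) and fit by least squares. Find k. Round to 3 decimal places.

Linearized form: ln y = k·t + ln C. From the 5 transformed points,
AᵀA = [[81.0000, 17.0000]; [17.0000, 5]], rhs = [70.5162, 15.9508]ᵀ  (here Σt = 17.0000, Σ(t)² = 81.0000, Σln y = 15.9508, Σt·ln y = 70.5162).
Slope k = (n·Σt·ln y − Σt·Σln y)/(n·Σ(t)² − (Σt)²) = (5·70.5162 − 17.0000·15.9508)/116.0000 = 0.70188; ln C = (Σln y − k·Σt)/n = 0.80377.

k = 0.702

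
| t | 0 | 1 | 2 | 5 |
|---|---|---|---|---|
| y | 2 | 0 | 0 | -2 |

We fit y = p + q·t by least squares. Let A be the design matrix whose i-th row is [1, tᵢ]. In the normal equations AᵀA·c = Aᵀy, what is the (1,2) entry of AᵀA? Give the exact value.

Row 1 ↔ basis 1, column 2 ↔ basis t, so (AᵀA)_{1,2} = Σᵢ t = (1)·(0) + (1)·(1) + (1)·(2) + (1)·(5) = 8.

8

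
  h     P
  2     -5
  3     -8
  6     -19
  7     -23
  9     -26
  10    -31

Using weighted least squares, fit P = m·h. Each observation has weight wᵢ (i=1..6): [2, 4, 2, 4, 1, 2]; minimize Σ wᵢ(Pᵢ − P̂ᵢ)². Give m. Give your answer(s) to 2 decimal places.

Setting ∂/∂m … = 0 gives: 593·m = -1842.
(Σwᵢ·h·h = 593, Σwᵢ·h·P = -1842.)
Hence m = -1842 / 593 ≈ -3.10624.

m = -3.11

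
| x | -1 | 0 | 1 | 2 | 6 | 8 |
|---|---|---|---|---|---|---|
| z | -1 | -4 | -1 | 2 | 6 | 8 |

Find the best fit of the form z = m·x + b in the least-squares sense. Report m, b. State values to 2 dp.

m = 1.22, b = -1.59

The normal equations are: 106·m + 16·b = 104;  16·m + 6·b = 10.
(Σx·x = 106, Σx = 16, Σ1 = 6, Σx·z = 104, Σz = 10.)
Determinant 106·6 − 16² = 380.
m = (104·6 − 16·10)/380 = 116/95; b = (106·10 − 16·104)/380 = -151/95.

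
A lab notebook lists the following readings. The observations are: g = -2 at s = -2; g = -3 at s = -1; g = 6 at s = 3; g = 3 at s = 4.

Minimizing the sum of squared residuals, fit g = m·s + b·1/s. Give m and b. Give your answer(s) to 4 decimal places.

From the data, Σs·s = 30, Σs·1/s = 4, Σ1/s·1/s = 205/144.
Moment sums: Σs·g = 37, Σ1/s·g = 27/4.
So XᵀX·[m, b]ᵀ = Xᵀg: [[30, 4]; [4, 205/144]]·[m, b]ᵀ = [37, 27/4]ᵀ.
Eliminating b: (205/144)·(row 1) − 4·(row 2) gives (641/24)·m = (205/144)·37 − 4·(27/4) = 3697/144, so m = 3697/3846.
Then b = ((27/4) − 4·(3697/3846))/(205/144) = 1308/641.

m = 0.9613, b = 2.0406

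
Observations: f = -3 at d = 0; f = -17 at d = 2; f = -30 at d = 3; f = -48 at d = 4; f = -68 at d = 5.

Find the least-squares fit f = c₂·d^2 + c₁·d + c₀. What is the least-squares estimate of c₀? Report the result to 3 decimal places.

c₀ = -2.916

The normal system XᵀX·[c₂, c₁, c₀]ᵀ = Xᵀf is [[978, 224, 54]; [224, 54, 14]; [54, 14, 5]]·[c₂, c₁, c₀]ᵀ = [-2806, -656, -166]ᵀ.
Row-reducing yields c₂ = -1345/679, c₁ = -308/97, c₀ = -1980/679.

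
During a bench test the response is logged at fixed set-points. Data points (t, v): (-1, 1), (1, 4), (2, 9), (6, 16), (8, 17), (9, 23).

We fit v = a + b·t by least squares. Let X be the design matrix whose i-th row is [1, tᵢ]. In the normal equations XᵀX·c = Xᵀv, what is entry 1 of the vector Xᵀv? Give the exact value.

70

Entry 1 ↔ basis 1, so (Xᵀv)_{1} = Σᵢ vᵢ = (1)·(1) + (1)·(4) + (1)·(9) + (1)·(16) + (1)·(17) + (1)·(23) = 70.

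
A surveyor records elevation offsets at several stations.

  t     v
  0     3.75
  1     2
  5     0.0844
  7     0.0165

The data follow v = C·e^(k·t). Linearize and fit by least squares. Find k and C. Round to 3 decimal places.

Linearized form: ln v = k·t + ln C. From the 4 transformed points,
Σt = 13.0000, Σ(t)² = 75.0000, Σln v = -4.5617, Σt·ln v = -40.3986.
Normal system: [[75.0000, 13.0000]; [13.0000, 4]]·[k, ln C]ᵀ = [-40.3986, -4.5617]ᵀ.
Δ = 75.0000·4 − (13.0000)² = 131.0000; k = (-40.3986·4 − 13.0000·-4.5617)/131.0000 = -0.78086, ln C = (75.0000·-4.5617 − 13.0000·-40.3986)/131.0000 = 1.39737, so C = exp(1.39737) = 4.04454.

k = -0.781, C = 4.045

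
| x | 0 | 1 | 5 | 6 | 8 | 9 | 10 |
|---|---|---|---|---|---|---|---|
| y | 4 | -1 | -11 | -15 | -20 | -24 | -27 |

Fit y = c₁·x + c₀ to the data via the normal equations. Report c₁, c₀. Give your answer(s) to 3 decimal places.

c₁ = -2.990, c₀ = 3.232

From the data, Σx·x = 307, Σx = 39, Σ1 = 7.
For Aᵀy: Σx·y = -792, Σy = -94.
Normal equations: [[307, 39]; [39, 7]]·[c₁, c₀]ᵀ = [-792, -94]ᵀ.
Determinant 307·7 − 39² = 628.
c₁ = ((-792)·7 − 39·(-94))/628 = -939/314; c₀ = (307·(-94) − 39·(-792))/628 = 1015/314.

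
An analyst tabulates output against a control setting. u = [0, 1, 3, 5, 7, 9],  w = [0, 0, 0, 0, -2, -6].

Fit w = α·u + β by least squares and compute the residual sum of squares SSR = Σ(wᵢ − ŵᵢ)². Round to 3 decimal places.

Compute the Gram sums: Σu·u = 165, Σu = 25, Σ1 = 6.
Moment sums: Σu·w = -68, Σw = -8.
MᵀM·[α, β]ᵀ = Mᵀw becomes [[165, 25]; [25, 6]]·[α, β]ᵀ = [-68, -8]ᵀ.
Determinant 165·6 − 25² = 365.
α = ((-68)·6 − 25·(-8))/365 = -208/365; β = (165·(-8) − 25·(-68))/365 = 76/73.
Residuals: -76/73, -172/365, 244/365, 132/73, 346/365, -698/365; SSR = 3496/365.

SSR = 9.578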